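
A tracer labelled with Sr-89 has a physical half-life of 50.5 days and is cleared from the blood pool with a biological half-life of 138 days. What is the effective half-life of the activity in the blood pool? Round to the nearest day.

1/t_eff = 1/t_phys + 1/t_biol = 1/50.5 + 1/138 = 0.027048 per day.
t_eff = 50.5 × 138 / (50.5 + 138) ≈ 36.971 days.

37 days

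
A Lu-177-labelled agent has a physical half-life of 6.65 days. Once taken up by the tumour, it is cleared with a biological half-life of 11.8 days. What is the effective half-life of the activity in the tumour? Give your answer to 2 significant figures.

4.3 days

1/t_eff = 1/t_phys + 1/t_biol = 1/6.65 + 1/11.8 = 0.23512 per day.
t_eff = 6.65 × 11.8 / (6.65 + 11.8) ≈ 4.2531 days.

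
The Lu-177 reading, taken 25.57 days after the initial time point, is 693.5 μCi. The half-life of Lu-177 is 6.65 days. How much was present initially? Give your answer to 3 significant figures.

9970 μCi

Number of half-lives elapsed: n = 25.57/6.65 ≈ 3.8451.
A₀ = A × 2^n = 693.5 × 2^3.8451 = 693.5 × 14.371 ≈ 9966.5 μCi.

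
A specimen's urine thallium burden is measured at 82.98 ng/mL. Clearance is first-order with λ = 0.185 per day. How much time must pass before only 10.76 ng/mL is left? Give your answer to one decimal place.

t½ = ln 2 / λ = 0.69315 / 0.185 ≈ 3.7467 days.
Fraction remaining = 10.76/82.98 ≈ 0.12967.
n = log₂(82.98/10.76) = ln(7.7119)/ln 2 ≈ 2.9471 half-lives.
t = n × t½ = 2.9471 × 3.7467 ≈ 11.042 days.

11.0 days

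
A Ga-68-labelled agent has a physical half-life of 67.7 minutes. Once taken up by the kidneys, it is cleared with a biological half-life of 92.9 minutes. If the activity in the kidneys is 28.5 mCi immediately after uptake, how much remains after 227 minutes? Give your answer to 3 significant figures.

0.513 mCi

1/t_eff = 1/t_phys + 1/t_biol = 1/67.7 + 1/92.9 = 0.025535 per minute.
t_eff = 67.7 × 92.9 / (67.7 + 92.9) ≈ 39.161 minutes.
Remaining = 28.5 × (1/2)^(227/39.161) = 28.5 × (1/2)^5.7965 ≈ 0.51277 mCi.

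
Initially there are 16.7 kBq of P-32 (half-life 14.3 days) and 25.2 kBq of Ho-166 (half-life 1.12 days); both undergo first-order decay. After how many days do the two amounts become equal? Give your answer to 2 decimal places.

Set 16.7·(1/2)^(t/14.3) = 25.2·(1/2)^(t/1.12).
Taking log₂: log₂(16.7/25.2) = t·(1/14.3 − 1/1.12).
log₂(0.6627) = -0.59358; 1/14.3 − 1/1.12 = -0.82293.
t = -0.59358 / -0.82293 ≈ 0.7213 days.

0.72 days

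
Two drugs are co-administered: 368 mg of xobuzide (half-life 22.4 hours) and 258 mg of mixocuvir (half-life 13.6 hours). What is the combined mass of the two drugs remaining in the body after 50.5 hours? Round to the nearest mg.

97 mg

xobuzide: 368 × (1/2)^(50.5/22.4) = 368 × (1/2)^2.2545 ≈ 77.123 mg.
mixocuvir: 258 × (1/2)^(50.5/13.6) = 258 × (1/2)^3.7132 ≈ 19.671 mg.
Total = 77.123 + 19.671 ≈ 96.794 mg.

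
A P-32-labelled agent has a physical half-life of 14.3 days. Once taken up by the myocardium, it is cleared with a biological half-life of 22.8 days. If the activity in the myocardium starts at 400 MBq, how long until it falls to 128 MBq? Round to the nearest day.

1/t_eff = 1/t_phys + 1/t_biol = 1/14.3 + 1/22.8 = 0.11379 per day.
t_eff = 14.3 × 22.8 / (14.3 + 22.8) ≈ 8.7881 days.
n = log₂(400/128) ≈ 1.6439; t = 1.6439 × 8.7881 ≈ 14.446 days.

14 days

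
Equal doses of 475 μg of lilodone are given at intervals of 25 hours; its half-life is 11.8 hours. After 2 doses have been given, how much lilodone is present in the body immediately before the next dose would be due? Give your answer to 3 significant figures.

135 μg

The 2 doses were given 50, 25 hours ago.
Total = 475·(1/2)^(50/11.8) + 475·(1/2)^(25/11.8)
      = 25.185 + 109.38 ≈ 134.56 μg.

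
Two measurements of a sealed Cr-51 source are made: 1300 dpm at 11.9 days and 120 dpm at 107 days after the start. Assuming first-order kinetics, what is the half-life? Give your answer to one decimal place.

Over Δt = 107 − 11.9 = 95.1 days, the level fell by a factor of 1300/120 ≈ 10.833.
n = log₂(10.833) ≈ 3.4374 half-lives, so t½ = 95.1/3.4374 ≈ 27.666 days.

27.7 days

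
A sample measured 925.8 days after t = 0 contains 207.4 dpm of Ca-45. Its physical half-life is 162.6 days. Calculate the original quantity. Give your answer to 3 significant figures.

10700 dpm

Number of half-lives elapsed: n = 925.8/162.6 ≈ 5.6937.
A₀ = A × 2^n = 207.4 × 2^5.6937 = 207.4 × 51.759 ≈ 10735 dpm.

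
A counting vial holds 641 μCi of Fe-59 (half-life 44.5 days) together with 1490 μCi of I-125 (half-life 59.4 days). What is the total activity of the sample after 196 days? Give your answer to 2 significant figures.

Fe-59: 641 × (1/2)^(196/44.5) = 641 × (1/2)^4.4045 ≈ 30.267 μCi.
I-125: 1490 × (1/2)^(196/59.4) = 1490 × (1/2)^3.2997 ≈ 151.32 μCi.
Total = 30.267 + 151.32 ≈ 181.58 μCi.

180 μCi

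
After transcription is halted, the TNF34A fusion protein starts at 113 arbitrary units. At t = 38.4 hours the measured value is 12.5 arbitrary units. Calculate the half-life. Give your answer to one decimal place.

A/A₀ = 12.5/113 ≈ 0.11062.
n = log₂(9.04) ≈ 3.1763 half-lives elapsed in 38.4 hours.
t½ = 38.4/3.1763 ≈ 12.089 hours.

12.1 hours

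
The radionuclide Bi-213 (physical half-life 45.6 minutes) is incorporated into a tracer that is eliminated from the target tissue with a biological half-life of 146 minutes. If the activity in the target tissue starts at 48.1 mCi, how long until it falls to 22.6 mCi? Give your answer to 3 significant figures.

37.9 minutes

1/t_eff = 1/t_phys + 1/t_biol = 1/45.6 + 1/146 = 0.028779 per minute.
t_eff = 45.6 × 146 / (45.6 + 146) ≈ 34.747 minutes.
n = log₂(48.1/22.6) ≈ 1.0897; t = 1.0897 × 34.747 ≈ 37.865 minutes.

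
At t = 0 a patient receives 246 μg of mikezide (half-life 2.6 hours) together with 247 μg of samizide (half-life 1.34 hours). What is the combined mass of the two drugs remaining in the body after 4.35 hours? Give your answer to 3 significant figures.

103 μg

mikezide: 246 × (1/2)^(4.35/2.6) = 246 × (1/2)^1.6731 ≈ 77.142 μg.
samizide: 247 × (1/2)^(4.35/1.34) = 247 × (1/2)^3.2463 ≈ 26.03 μg.
Total = 77.142 + 26.03 ≈ 103.17 μg.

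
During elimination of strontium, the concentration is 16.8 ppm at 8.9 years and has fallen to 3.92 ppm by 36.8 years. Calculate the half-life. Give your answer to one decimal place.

13.3 years

Over Δt = 36.8 − 8.9 = 27.9 years, the level fell by a factor of 16.8/3.92 ≈ 4.2857.
n = log₂(4.2857) ≈ 2.0995 half-lives, so t½ = 27.9/2.0995 ≈ 13.289 years.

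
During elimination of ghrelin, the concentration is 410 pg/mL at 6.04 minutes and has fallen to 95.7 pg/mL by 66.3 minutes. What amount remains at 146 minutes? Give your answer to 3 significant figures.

Over Δt = 66.3 − 6.04 = 60.26 minutes, the level fell by a factor of 410/95.7 ≈ 4.2842.
n = log₂(4.2842) ≈ 2.099 half-lives, so t½ = 60.26/2.099 ≈ 28.708 minutes.
From t = 66.3 to t = 146: 95.7 × (1/2)^((146−66.3)/28.708) ≈ 13.97 pg/mL.

14.0 pg/mL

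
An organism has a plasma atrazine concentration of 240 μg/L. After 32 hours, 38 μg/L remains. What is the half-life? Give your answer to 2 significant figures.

A/A₀ = 38/240 ≈ 0.15833.
n = log₂(6.3158) ≈ 2.659 half-lives elapsed in 32 hours.
t½ = 32/2.659 ≈ 12.035 hours.

12 hours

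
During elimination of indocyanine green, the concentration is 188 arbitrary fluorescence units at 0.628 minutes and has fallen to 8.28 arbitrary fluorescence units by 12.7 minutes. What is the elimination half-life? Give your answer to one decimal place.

Over Δt = 12.7 − 0.628 = 12.072 minutes, the level fell by a factor of 188/8.28 ≈ 22.705.
n = log₂(22.705) ≈ 4.505 half-lives, so t½ = 12.072/4.505 ≈ 2.6797 minutes.

2.7 minutes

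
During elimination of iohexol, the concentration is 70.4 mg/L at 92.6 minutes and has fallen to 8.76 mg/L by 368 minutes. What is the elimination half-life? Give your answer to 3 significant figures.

Over Δt = 368 − 92.6 = 275.4 minutes, the level fell by a factor of 70.4/8.76 ≈ 8.0365.
n = log₂(8.0365) ≈ 3.0066 half-lives, so t½ = 275.4/3.0066 ≈ 91.599 minutes.

91.6 minutes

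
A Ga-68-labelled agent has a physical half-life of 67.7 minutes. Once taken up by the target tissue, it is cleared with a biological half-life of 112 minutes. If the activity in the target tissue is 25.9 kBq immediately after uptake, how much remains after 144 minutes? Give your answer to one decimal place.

2.4 kBq

1/t_eff = 1/t_phys + 1/t_biol = 1/67.7 + 1/112 = 0.0237 per minute.
t_eff = 67.7 × 112 / (67.7 + 112) ≈ 42.195 minutes.
Remaining = 25.9 × (1/2)^(144/42.195) = 25.9 × (1/2)^3.4127 ≈ 2.432 kBq.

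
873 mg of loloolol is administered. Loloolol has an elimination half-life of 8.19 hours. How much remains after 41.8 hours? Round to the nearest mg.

Number of half-lives: n = 41.8/8.19 ≈ 5.1038.
Remaining = 873 × (1/2)^5.1038 = 873 × 0.029081 ≈ 25.388 mg.

25 mg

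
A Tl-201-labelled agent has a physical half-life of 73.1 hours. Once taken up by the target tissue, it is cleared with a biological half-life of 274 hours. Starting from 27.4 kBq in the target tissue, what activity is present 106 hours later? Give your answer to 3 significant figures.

1/t_eff = 1/t_phys + 1/t_biol = 1/73.1 + 1/274 = 0.01733 per hour.
t_eff = 73.1 × 274 / (73.1 + 274) ≈ 57.705 hours.
Remaining = 27.4 × (1/2)^(106/57.705) = 27.4 × (1/2)^1.8369 ≈ 7.6697 kBq.

7.67 kBq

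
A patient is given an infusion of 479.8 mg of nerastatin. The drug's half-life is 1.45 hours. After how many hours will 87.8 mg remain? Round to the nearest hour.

Fraction remaining = 87.8/479.8 ≈ 0.18299.
n = log₂(479.8/87.8) = ln(5.4647)/ln 2 ≈ 2.4501 half-lives.
t = n × t½ = 2.4501 × 1.45 ≈ 3.5527 hours.

4 hours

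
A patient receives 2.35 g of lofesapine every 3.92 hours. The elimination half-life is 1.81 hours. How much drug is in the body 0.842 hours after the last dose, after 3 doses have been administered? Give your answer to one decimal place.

The 3 doses were given 8.682, 4.762, 0.842 hours ago.
Total = 2.35·(1/2)^(8.682/1.81) + 2.35·(1/2)^(4.762/1.81) + 2.35·(1/2)^(0.842/1.81)
      = 0.084552 + 0.37938 + 1.7023 ≈ 2.1662 g.

2.2 g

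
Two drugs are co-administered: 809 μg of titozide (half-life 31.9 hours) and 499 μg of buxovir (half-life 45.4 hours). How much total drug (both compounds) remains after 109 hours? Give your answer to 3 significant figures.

titozide: 809 × (1/2)^(109/31.9) = 809 × (1/2)^3.4169 ≈ 75.744 μg.
buxovir: 499 × (1/2)^(109/45.4) = 499 × (1/2)^2.4009 ≈ 94.485 μg.
Total = 75.744 + 94.485 ≈ 170.23 μg.

170 μg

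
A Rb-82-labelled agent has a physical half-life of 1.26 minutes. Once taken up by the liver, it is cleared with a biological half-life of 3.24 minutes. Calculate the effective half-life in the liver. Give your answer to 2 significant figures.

1/t_eff = 1/t_phys + 1/t_biol = 1/1.26 + 1/3.24 = 1.1023 per minute.
t_eff = 1.26 × 3.24 / (1.26 + 3.24) ≈ 0.9072 minutes.

0.91 minutes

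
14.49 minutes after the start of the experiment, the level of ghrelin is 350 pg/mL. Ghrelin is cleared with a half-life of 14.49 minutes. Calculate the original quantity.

Number of half-lives elapsed: n = 14.49/14.49 ≈ 1.
A₀ = A × 2^n = 350 × 2^1 = 350 × 2 ≈ 700 pg/mL.

700 pg/mL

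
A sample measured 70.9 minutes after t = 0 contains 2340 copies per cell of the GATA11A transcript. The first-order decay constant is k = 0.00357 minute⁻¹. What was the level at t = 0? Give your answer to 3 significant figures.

3010 copies per cell

t½ = ln 2 / k = 0.69315 / 0.00357 ≈ 194.16 minutes.
Number of half-lives elapsed: n = 70.9/194.16 ≈ 0.36516.
A₀ = A × 2^n = 2340 × 2^0.36516 = 2340 × 1.288 ≈ 3014 copies per cell.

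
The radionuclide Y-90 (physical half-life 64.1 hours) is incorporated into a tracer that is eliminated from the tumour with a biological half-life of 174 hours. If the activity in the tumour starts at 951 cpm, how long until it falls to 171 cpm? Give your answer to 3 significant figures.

1/t_eff = 1/t_phys + 1/t_biol = 1/64.1 + 1/174 = 0.021348 per hour.
t_eff = 64.1 × 174 / (64.1 + 174) ≈ 46.843 hours.
n = log₂(951/171) ≈ 2.4754; t = 2.4754 × 46.843 ≈ 115.96 hours.

116 hours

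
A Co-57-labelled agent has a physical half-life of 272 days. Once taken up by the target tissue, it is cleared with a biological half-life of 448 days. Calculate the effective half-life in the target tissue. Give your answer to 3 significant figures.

169 days

1/t_eff = 1/t_phys + 1/t_biol = 1/272 + 1/448 = 0.0059086 per day.
t_eff = 272 × 448 / (272 + 448) ≈ 169.24 days.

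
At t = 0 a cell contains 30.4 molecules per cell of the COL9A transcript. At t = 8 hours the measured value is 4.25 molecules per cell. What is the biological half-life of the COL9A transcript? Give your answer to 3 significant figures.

A/A₀ = 4.25/30.4 ≈ 0.1398.
n = log₂(7.1529) ≈ 2.8385 half-lives elapsed in 8 hours.
t½ = 8/2.8385 ≈ 2.8184 hours.

2.82 hours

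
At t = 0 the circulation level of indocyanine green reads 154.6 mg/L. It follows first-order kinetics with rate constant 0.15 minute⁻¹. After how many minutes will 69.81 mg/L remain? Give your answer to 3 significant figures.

t½ = ln 2 / k = 0.69315 / 0.15 ≈ 4.621 minutes.
Fraction remaining = 69.81/154.6 ≈ 0.45155.
n = log₂(154.6/69.81) = ln(2.2146)/ln 2 ≈ 1.147 half-lives.
t = n × t½ = 1.147 × 4.621 ≈ 5.3004 minutes.

5.30 minutes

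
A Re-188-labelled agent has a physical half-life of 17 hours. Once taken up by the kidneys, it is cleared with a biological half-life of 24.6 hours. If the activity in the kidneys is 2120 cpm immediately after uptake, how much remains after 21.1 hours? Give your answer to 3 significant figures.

495 cpm

1/t_eff = 1/t_phys + 1/t_biol = 1/17 + 1/24.6 = 0.099474 per hour.
t_eff = 17 × 24.6 / (17 + 24.6) ≈ 10.053 hours.
Remaining = 2120 × (1/2)^(21.1/10.053) = 2120 × (1/2)^2.0989 ≈ 494.88 cpm.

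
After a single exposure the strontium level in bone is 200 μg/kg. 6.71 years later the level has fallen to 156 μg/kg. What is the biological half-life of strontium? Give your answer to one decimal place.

A/A₀ = 156/200 ≈ 0.78.
n = log₂(1.2821) ≈ 0.35845 half-lives elapsed in 6.71 years.
t½ = 6.71/0.35845 ≈ 18.719 years.

18.7 years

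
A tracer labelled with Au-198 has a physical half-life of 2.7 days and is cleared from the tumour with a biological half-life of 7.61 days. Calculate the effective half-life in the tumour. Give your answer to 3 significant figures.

1/t_eff = 1/t_phys + 1/t_biol = 1/2.7 + 1/7.61 = 0.50178 per day.
t_eff = 2.7 × 7.61 / (2.7 + 7.61) ≈ 1.9929 days.

1.99 days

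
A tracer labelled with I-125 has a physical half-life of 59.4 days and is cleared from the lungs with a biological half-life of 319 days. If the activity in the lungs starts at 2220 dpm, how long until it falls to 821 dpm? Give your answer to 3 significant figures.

71.9 days

1/t_eff = 1/t_phys + 1/t_biol = 1/59.4 + 1/319 = 0.01997 per day.
t_eff = 59.4 × 319 / (59.4 + 319) ≈ 50.076 days.
n = log₂(2220/821) ≈ 1.4351; t = 1.4351 × 50.076 ≈ 71.864 days.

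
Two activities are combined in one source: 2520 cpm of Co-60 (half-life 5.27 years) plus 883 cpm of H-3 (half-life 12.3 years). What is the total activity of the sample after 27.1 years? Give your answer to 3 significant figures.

263 cpm

Co-60: 2520 × (1/2)^(27.1/5.27) = 2520 × (1/2)^5.1423 ≈ 71.353 cpm.
H-3: 883 × (1/2)^(27.1/12.3) = 883 × (1/2)^2.2033 ≈ 191.74 cpm.
Total = 71.353 + 191.74 ≈ 263.09 cpm.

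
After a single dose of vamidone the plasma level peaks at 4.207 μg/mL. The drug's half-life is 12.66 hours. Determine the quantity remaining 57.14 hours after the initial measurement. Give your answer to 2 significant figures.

0.18 μg/mL

Number of half-lives: n = 57.14/12.66 ≈ 4.5134.
Remaining = 4.207 × (1/2)^4.5134 = 4.207 × 0.043785 ≈ 0.1842 μg/mL.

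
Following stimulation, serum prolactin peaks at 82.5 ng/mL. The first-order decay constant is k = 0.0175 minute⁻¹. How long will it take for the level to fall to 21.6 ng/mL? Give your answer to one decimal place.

t½ = ln 2 / k = 0.69315 / 0.0175 ≈ 39.608 minutes.
Fraction remaining = 21.6/82.5 ≈ 0.26182.
n = log₂(82.5/21.6) = ln(3.8194)/ln 2 ≈ 1.9334 half-lives.
t = n × t½ = 1.9334 × 39.608 ≈ 76.577 minutes.

76.6 minutes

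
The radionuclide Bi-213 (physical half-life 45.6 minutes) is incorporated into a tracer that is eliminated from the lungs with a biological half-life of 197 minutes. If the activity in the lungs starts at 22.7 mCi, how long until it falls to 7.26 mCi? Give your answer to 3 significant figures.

1/t_eff = 1/t_phys + 1/t_biol = 1/45.6 + 1/197 = 0.027006 per minute.
t_eff = 45.6 × 197 / (45.6 + 197) ≈ 37.029 minutes.
n = log₂(22.7/7.26) ≈ 1.6447; t = 1.6447 × 37.029 ≈ 60.9 minutes.

60.9 minutes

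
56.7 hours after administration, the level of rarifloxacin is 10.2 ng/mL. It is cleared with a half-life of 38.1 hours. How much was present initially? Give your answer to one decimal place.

28.6 ng/mL

Number of half-lives elapsed: n = 56.7/38.1 ≈ 1.4882.
A₀ = A × 2^n = 10.2 × 2^1.4882 = 10.2 × 2.8054 ≈ 28.615 ng/mL.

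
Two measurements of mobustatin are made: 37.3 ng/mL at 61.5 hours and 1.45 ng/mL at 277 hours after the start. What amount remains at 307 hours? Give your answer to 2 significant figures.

0.92 ng/mL

Over Δt = 277 − 61.5 = 215.5 hours, the level fell by a factor of 37.3/1.45 ≈ 25.724.
n = log₂(25.724) ≈ 4.6851 half-lives, so t½ = 215.5/4.6851 ≈ 45.997 hours.
From t = 277 to t = 307: 1.45 × (1/2)^((307−277)/45.997) ≈ 0.92264 ng/mL.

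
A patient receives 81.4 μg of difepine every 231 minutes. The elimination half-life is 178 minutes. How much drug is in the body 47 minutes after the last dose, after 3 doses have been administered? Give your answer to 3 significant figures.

The 3 doses were given 509, 278, 47 minutes ago.
Total = 81.4·(1/2)^(509/178) + 81.4·(1/2)^(278/178) + 81.4·(1/2)^(47/178)
      = 11.215 + 27.573 + 67.786 ≈ 106.57 μg.

107 μg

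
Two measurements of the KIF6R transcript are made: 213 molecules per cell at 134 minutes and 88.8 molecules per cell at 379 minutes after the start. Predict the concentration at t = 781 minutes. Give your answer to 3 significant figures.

21.1 molecules per cell

Over Δt = 379 − 134 = 245 minutes, the level fell by a factor of 213/88.8 ≈ 2.3986.
n = log₂(2.3986) ≈ 1.2622 half-lives, so t½ = 245/1.2622 ≈ 194.1 minutes.
From t = 379 to t = 781: 88.8 × (1/2)^((781−379)/194.1) ≈ 21.133 molecules per cell.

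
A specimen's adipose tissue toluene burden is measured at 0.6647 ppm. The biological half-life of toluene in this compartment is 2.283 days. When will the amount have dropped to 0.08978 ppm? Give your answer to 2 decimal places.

6.59 days

Fraction remaining = 0.08978/0.6647 ≈ 0.13507.
n = log₂(0.6647/0.08978) = ln(7.4037)/ln 2 ≈ 2.8882 half-lives.
t = n × t½ = 2.8882 × 2.283 ≈ 6.5938 days.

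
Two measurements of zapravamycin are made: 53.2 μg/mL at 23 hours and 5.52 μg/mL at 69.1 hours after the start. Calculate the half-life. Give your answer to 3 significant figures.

Over Δt = 69.1 − 23 = 46.1 hours, the level fell by a factor of 53.2/5.52 ≈ 9.6377.
n = log₂(9.6377) ≈ 3.2687 half-lives, so t½ = 46.1/3.2687 ≈ 14.104 hours.

14.1 hours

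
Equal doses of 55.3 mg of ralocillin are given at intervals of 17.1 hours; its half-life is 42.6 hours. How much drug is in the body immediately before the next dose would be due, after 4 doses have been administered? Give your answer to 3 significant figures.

The 4 doses were given 68.4, 51.3, 34.2, 17.1 hours ago.
Total = 55.3·(1/2)^(68.4/42.6) + 55.3·(1/2)^(51.3/42.6) + 55.3·(1/2)^(34.2/42.6) + 55.3·(1/2)^(17.1/42.6)
      = 18.171 + 24 + 31.7 + 41.869 ≈ 115.74 mg.

116 mg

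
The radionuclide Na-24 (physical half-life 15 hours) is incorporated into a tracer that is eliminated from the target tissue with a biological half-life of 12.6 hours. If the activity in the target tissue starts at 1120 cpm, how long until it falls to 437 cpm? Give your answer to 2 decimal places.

1/t_eff = 1/t_phys + 1/t_biol = 1/15 + 1/12.6 = 0.14603 per hour.
t_eff = 15 × 12.6 / (15 + 12.6) ≈ 6.8478 hours.
n = log₂(1120/437) ≈ 1.3578; t = 1.3578 × 6.8478 ≈ 9.2979 hours.

9.30 hours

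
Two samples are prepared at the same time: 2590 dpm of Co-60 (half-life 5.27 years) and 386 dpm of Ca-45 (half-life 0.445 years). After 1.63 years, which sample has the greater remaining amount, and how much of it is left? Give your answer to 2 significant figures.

Co-60, 2100 dpm

Co-60: 2590 × (1/2)^0.3093 ≈ 2090.2 dpm.
Ca-45: 386 × (1/2)^3.6629 ≈ 30.475 dpm.
Co-60 has more remaining, at ≈ 2090.2 dpm.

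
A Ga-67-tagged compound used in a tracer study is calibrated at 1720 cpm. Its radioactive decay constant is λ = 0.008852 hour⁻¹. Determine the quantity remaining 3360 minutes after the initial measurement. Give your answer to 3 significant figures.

1050 cpm

t½ = ln 2 / λ = 0.69315 / 0.008852 ≈ 78.304 hours.
Convert the elapsed time: 3360 minutes = 56 hours.
Number of half-lives: n = 56/78.304 ≈ 0.71516.
Remaining = 1720 × (1/2)^0.71516 = 1720 × 0.60914 ≈ 1047.7 cpm.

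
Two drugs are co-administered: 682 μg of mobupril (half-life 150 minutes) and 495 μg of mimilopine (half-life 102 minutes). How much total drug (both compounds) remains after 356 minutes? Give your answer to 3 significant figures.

176 μg

mobupril: 682 × (1/2)^(356/150) = 682 × (1/2)^2.3733 ≈ 131.63 μg.
mimilopine: 495 × (1/2)^(356/102) = 495 × (1/2)^3.4902 ≈ 44.051 μg.
Total = 131.63 + 44.051 ≈ 175.68 μg.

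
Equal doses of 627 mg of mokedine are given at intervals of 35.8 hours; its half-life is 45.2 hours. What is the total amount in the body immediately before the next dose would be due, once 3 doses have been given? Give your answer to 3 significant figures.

692 mg

The 3 doses were given 107.4, 71.6, 35.8 hours ago.
Total = 627·(1/2)^(107.4/45.2) + 627·(1/2)^(71.6/45.2) + 627·(1/2)^(35.8/45.2)
      = 120.78 + 209.13 + 362.11 ≈ 692.02 mg.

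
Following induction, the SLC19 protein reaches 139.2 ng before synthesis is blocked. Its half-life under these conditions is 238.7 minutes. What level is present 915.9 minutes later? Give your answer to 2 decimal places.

9.74 ng

Number of half-lives: n = 915.9/238.7 ≈ 3.837.
Remaining = 139.2 × (1/2)^3.837 = 139.2 × 0.069974 ≈ 9.7404 ng.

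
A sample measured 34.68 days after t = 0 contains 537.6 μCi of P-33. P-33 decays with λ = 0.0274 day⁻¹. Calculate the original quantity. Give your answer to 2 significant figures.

1400 μCi

t½ = ln 2 / λ = 0.69315 / 0.0274 ≈ 25.297 days.
Number of half-lives elapsed: n = 34.68/25.297 ≈ 1.3709.
A₀ = A × 2^n = 537.6 × 2^1.3709 = 537.6 × 2.5863 ≈ 1390.4 μCi.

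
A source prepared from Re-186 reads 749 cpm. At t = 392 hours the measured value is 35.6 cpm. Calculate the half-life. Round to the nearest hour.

89 hours

A/A₀ = 35.6/749 ≈ 0.04753.
n = log₂(21.039) ≈ 4.395 half-lives elapsed in 392 hours.
t½ = 392/4.395 ≈ 89.192 hours.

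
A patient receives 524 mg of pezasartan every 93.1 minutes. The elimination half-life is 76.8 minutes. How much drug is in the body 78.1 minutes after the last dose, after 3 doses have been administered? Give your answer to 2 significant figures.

The 3 doses were given 264.3, 171.2, 78.1 minutes ago.
Total = 524·(1/2)^(264.3/76.8) + 524·(1/2)^(171.2/76.8) + 524·(1/2)^(78.1/76.8)
      = 48.235 + 111.76 + 258.94 ≈ 418.94 mg.

420 mg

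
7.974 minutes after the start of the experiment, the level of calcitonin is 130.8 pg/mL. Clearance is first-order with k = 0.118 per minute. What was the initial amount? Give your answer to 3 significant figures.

t½ = ln 2 / k = 0.69315 / 0.118 ≈ 5.8741 minutes.
Number of half-lives elapsed: n = 7.974/5.8741 ≈ 1.3575.
A₀ = A × 2^n = 130.8 × 2^1.3575 = 130.8 × 2.5624 ≈ 335.16 pg/mL.

335 pg/mL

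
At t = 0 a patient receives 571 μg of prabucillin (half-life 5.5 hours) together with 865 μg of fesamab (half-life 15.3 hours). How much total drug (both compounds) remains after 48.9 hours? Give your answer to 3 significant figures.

95.6 μg

prabucillin: 571 × (1/2)^(48.9/5.5) = 571 × (1/2)^8.8909 ≈ 1.2028 μg.
fesamab: 865 × (1/2)^(48.9/15.3) = 865 × (1/2)^3.1961 ≈ 94.384 μg.
Total = 1.2028 + 94.384 ≈ 95.587 μg.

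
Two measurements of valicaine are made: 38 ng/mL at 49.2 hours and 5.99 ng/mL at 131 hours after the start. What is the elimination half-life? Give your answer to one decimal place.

Over Δt = 131 − 49.2 = 81.8 hours, the level fell by a factor of 38/5.99 ≈ 6.3439.
n = log₂(6.3439) ≈ 2.6654 half-lives, so t½ = 81.8/2.6654 ≈ 30.69 hours.

30.7 hours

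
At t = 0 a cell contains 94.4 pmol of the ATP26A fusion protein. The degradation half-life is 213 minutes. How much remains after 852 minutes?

Elapsed time is 4 half-lives (852/213).
Each half-life halves the amount: 94.4 × (1/2)^4 = 94.4/16 = 5.9 pmol.

5.9 pmol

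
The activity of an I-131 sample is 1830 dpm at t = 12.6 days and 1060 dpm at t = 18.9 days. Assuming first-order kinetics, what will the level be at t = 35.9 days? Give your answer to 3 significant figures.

Over Δt = 18.9 − 12.6 = 6.3 days, the level fell by a factor of 1830/1060 ≈ 1.7264.
n = log₂(1.7264) ≈ 0.78778 half-lives, so t½ = 6.3/0.78778 ≈ 7.9972 days.
From t = 18.9 to t = 35.9: 1060 × (1/2)^((35.9−18.9)/7.9972) ≈ 242.88 dpm.

243 dpm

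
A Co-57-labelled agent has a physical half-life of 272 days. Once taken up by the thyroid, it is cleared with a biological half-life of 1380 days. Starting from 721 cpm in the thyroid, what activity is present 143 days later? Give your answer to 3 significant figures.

466 cpm

1/t_eff = 1/t_phys + 1/t_biol = 1/272 + 1/1380 = 0.0044011 per day.
t_eff = 272 × 1380 / (272 + 1380) ≈ 227.22 days.
Remaining = 721 × (1/2)^(143/227.22) = 721 × (1/2)^0.62936 ≈ 466.1 cpm.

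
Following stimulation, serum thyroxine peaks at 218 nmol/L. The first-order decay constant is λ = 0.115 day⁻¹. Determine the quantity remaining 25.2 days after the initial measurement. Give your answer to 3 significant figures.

t½ = ln 2 / λ = 0.69315 / 0.115 ≈ 6.0274 days.
Number of half-lives: n = 25.2/6.0274 ≈ 4.1809.
Remaining = 218 × (1/2)^4.1809 = 218 × 0.055133 ≈ 12.019 nmol/L.

12.0 nmol/L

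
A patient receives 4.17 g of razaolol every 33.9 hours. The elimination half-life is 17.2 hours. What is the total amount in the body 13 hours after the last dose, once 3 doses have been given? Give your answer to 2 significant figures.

3.3 g

The 3 doses were given 80.8, 46.9, 13 hours ago.
Total = 4.17·(1/2)^(80.8/17.2) + 4.17·(1/2)^(46.9/17.2) + 4.17·(1/2)^(13/17.2)
      = 0.16069 + 0.62995 + 2.4695 ≈ 3.2602 g.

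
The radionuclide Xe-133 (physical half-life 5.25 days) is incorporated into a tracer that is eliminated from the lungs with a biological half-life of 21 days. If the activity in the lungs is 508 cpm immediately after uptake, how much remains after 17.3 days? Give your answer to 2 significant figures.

1/t_eff = 1/t_phys + 1/t_biol = 1/5.25 + 1/21 = 0.2381 per day.
t_eff = 5.25 × 21 / (5.25 + 21) ≈ 4.2 days.
Remaining = 508 × (1/2)^(17.3/4.2) = 508 × (1/2)^4.119 ≈ 29.235 cpm.

29 cpm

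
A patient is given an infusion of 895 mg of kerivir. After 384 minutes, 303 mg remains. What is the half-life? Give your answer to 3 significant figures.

A/A₀ = 303/895 ≈ 0.33855.
n = log₂(2.9538) ≈ 1.5626 half-lives elapsed in 384 minutes.
t½ = 384/1.5626 ≈ 245.75 minutes.

246 minutes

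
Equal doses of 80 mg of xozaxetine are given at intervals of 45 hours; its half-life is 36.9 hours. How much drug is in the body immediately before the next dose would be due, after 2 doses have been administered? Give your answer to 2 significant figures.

The 2 doses were given 90, 45 hours ago.
Total = 80·(1/2)^(90/36.9) + 80·(1/2)^(45/36.9)
      = 14.753 + 34.354 ≈ 49.107 mg.

49 mg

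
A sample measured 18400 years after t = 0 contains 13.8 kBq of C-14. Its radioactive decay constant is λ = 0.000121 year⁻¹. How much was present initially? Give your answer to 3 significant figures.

128 kBq

t½ = ln 2 / λ = 0.69315 / 0.000121 ≈ 5728.5 years.
Number of half-lives elapsed: n = 18400/5728.5 ≈ 3.212.
A₀ = A × 2^n = 13.8 × 2^3.212 = 13.8 × 9.2664 ≈ 127.88 kBq.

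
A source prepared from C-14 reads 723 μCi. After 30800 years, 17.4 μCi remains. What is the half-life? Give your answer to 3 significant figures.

A/A₀ = 17.4/723 ≈ 0.024066.
n = log₂(41.552) ≈ 5.3768 half-lives elapsed in 30800 years.
t½ = 30800/5.3768 ≈ 5728.3 years.

5730 years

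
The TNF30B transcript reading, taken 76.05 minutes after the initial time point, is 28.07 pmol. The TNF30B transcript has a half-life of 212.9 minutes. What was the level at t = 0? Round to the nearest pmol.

Number of half-lives elapsed: n = 76.05/212.9 ≈ 0.35721.
A₀ = A × 2^n = 28.07 × 2^0.35721 = 28.07 × 1.2809 ≈ 35.956 pmol.

36 pmol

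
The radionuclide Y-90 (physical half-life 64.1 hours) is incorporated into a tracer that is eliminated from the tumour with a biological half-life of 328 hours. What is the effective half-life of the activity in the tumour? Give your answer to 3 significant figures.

53.6 hours

1/t_eff = 1/t_phys + 1/t_biol = 1/64.1 + 1/328 = 0.018649 per hour.
t_eff = 64.1 × 328 / (64.1 + 328) ≈ 53.621 hours.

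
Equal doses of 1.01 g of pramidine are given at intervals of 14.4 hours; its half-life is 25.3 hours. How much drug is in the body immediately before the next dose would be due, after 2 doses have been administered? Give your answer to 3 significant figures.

1.14 g

The 2 doses were given 28.8, 14.4 hours ago.
Total = 1.01·(1/2)^(28.8/25.3) + 1.01·(1/2)^(14.4/25.3)
      = 0.45882 + 0.68074 ≈ 1.1396 g.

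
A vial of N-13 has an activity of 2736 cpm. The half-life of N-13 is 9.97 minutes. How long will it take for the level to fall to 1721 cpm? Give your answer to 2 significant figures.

6.7 minutes

Fraction remaining = 1721/2736 ≈ 0.62902.
n = log₂(2736/1721) = ln(1.5898)/ln 2 ≈ 0.66882 half-lives.
t = n × t½ = 0.66882 × 9.97 ≈ 6.6681 minutes.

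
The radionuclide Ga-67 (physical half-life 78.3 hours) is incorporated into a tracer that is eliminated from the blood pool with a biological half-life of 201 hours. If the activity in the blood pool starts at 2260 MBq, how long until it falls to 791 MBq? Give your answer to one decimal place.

85.3 hours

1/t_eff = 1/t_phys + 1/t_biol = 1/78.3 + 1/201 = 0.017747 per hour.
t_eff = 78.3 × 201 / (78.3 + 201) ≈ 56.349 hours.
n = log₂(2260/791) ≈ 1.5146; t = 1.5146 × 56.349 ≈ 85.345 hours.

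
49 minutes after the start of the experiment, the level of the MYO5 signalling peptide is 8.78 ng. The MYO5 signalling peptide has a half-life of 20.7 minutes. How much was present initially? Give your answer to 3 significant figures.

45.3 ng

Number of half-lives elapsed: n = 49/20.7 ≈ 2.3671.
A₀ = A × 2^n = 8.78 × 2^2.3671 = 8.78 × 5.1592 ≈ 45.298 ng.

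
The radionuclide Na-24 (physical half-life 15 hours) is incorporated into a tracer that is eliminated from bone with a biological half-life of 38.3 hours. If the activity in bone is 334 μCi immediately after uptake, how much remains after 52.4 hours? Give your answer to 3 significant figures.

11.5 μCi

1/t_eff = 1/t_phys + 1/t_biol = 1/15 + 1/38.3 = 0.092776 per hour.
t_eff = 15 × 38.3 / (15 + 38.3) ≈ 10.779 hours.
Remaining = 334 × (1/2)^(52.4/10.779) = 334 × (1/2)^4.8615 ≈ 11.489 μCi.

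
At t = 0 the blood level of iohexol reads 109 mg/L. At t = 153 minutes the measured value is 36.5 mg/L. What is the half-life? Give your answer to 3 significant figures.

A/A₀ = 36.5/109 ≈ 0.33486.
n = log₂(2.9863) ≈ 1.5784 half-lives elapsed in 153 minutes.
t½ = 153/1.5784 ≈ 96.936 minutes.

96.9 minutes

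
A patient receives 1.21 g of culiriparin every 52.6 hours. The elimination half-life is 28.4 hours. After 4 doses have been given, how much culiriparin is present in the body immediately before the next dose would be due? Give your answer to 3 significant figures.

The 4 doses were given 210.4, 157.8, 105.2, 52.6 hours ago.
Total = 1.21·(1/2)^(210.4/28.4) + 1.21·(1/2)^(157.8/28.4) + 1.21·(1/2)^(105.2/28.4) + 1.21·(1/2)^(52.6/28.4)
      = 0.0071223 + 0.025713 + 0.092833 + 0.33515 ≈ 0.46082 g.

0.461 g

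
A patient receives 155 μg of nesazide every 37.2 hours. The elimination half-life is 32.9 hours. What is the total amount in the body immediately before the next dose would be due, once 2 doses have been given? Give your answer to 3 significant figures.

103 μg

The 2 doses were given 74.4, 37.2 hours ago.
Total = 155·(1/2)^(74.4/32.9) + 155·(1/2)^(37.2/32.9)
      = 32.328 + 70.788 ≈ 103.12 μg.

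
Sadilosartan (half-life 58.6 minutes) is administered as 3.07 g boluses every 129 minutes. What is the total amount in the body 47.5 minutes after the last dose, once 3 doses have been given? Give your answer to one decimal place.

2.2 g

The 3 doses were given 305.5, 176.5, 47.5 minutes ago.
Total = 3.07·(1/2)^(305.5/58.6) + 3.07·(1/2)^(176.5/58.6) + 3.07·(1/2)^(47.5/58.6)
      = 0.082751 + 0.38059 + 1.7504 ≈ 2.2137 g.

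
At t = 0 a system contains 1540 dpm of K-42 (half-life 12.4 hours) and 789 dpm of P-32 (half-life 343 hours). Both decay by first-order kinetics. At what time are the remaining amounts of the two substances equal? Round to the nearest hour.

Set 1540·(1/2)^(t/12.4) = 789·(1/2)^(t/343).
Taking log₂: log₂(1540/789) = t·(1/12.4 − 1/343).
log₂(1.9518) = 0.96483; 1/12.4 − 1/343 = 0.07773.
t = 0.96483 / 0.07773 ≈ 12.413 hours.

12 hours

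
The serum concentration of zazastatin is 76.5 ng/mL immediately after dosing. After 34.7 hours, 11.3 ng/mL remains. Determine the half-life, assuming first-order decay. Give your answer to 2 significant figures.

A/A₀ = 11.3/76.5 ≈ 0.14771.
n = log₂(6.7699) ≈ 2.7591 half-lives elapsed in 34.7 hours.
t½ = 34.7/2.7591 ≈ 12.576 hours.

13 hours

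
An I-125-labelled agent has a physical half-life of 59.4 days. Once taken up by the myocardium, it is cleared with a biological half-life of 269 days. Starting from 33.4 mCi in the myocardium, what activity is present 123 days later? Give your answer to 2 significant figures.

5.8 mCi

1/t_eff = 1/t_phys + 1/t_biol = 1/59.4 + 1/269 = 0.020552 per day.
t_eff = 59.4 × 269 / (59.4 + 269) ≈ 48.656 days.
Remaining = 33.4 × (1/2)^(123/48.656) = 33.4 × (1/2)^2.528 ≈ 5.791 mCi.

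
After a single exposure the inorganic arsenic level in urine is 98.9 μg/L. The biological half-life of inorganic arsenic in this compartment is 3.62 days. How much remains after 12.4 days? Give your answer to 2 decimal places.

9.21 μg/L

Number of half-lives: n = 12.4/3.62 ≈ 3.4254.
Remaining = 98.9 × (1/2)^3.4254 = 98.9 × 0.093078 ≈ 9.2054 μg/L.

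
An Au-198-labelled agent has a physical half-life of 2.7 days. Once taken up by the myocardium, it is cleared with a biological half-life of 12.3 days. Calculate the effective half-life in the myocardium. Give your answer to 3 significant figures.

1/t_eff = 1/t_phys + 1/t_biol = 1/2.7 + 1/12.3 = 0.45167 per day.
t_eff = 2.7 × 12.3 / (2.7 + 12.3) ≈ 2.214 days.

2.21 days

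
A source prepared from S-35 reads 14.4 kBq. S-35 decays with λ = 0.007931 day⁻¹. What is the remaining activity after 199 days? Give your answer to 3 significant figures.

t½ = ln 2 / λ = 0.69315 / 0.007931 ≈ 87.397 days.
Number of half-lives: n = 199/87.397 ≈ 2.277.
Remaining = 14.4 × (1/2)^2.277 = 14.4 × 0.20633 ≈ 2.9712 kBq.

2.97 kBq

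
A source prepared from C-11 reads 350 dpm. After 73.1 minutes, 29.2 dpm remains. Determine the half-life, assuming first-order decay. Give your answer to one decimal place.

A/A₀ = 29.2/350 ≈ 0.083429.
n = log₂(11.986) ≈ 3.5833 half-lives elapsed in 73.1 minutes.
t½ = 73.1/3.5833 ≈ 20.4 minutes.

20.4 minutes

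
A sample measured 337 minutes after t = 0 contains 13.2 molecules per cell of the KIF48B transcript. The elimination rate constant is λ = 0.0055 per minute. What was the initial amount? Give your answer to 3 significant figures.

t½ = ln 2 / λ = 0.69315 / 0.0055 ≈ 126.03 minutes.
Number of half-lives elapsed: n = 337/126.03 ≈ 2.674.
A₀ = A × 2^n = 13.2 × 2^2.674 = 13.2 × 6.3821 ≈ 84.244 molecules per cell.

84.2 molecules per cell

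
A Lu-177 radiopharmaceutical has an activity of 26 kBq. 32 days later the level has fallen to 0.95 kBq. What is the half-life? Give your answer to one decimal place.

A/A₀ = 0.95/26 ≈ 0.036538.
n = log₂(27.368) ≈ 4.7744 half-lives elapsed in 32 days.
t½ = 32/4.7744 ≈ 6.7024 days.

6.7 days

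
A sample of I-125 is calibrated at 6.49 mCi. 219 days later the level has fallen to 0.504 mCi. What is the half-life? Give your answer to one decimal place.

A/A₀ = 0.504/6.49 ≈ 0.077658.
n = log₂(12.877) ≈ 3.6867 half-lives elapsed in 219 days.
t½ = 219/3.6867 ≈ 59.402 days.

59.4 days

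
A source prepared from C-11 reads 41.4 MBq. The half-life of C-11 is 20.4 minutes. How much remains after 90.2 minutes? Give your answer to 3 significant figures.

1.93 MBq

Number of half-lives: n = 90.2/20.4 ≈ 4.4216.
Remaining = 41.4 × (1/2)^4.4216 = 41.4 × 0.046663 ≈ 1.9319 MBq.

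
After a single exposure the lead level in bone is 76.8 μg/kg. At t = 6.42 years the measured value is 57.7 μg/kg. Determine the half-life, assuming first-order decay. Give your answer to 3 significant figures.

A/A₀ = 57.7/76.8 ≈ 0.7513.
n = log₂(1.331) ≈ 0.41253 half-lives elapsed in 6.42 years.
t½ = 6.42/0.41253 ≈ 15.562 years.

15.6 years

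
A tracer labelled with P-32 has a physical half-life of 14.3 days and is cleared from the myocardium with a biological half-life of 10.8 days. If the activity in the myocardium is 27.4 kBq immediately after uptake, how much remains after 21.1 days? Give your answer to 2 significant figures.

2.5 kBq

1/t_eff = 1/t_phys + 1/t_biol = 1/14.3 + 1/10.8 = 0.16252 per day.
t_eff = 14.3 × 10.8 / (14.3 + 10.8) ≈ 6.153 days.
Remaining = 27.4 × (1/2)^(21.1/6.153) = 27.4 × (1/2)^3.4292 ≈ 2.5436 kBq.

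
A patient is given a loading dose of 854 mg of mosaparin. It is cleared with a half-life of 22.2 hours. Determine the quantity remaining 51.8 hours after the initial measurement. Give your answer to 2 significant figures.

Number of half-lives: n = 51.8/22.2 ≈ 2.3333.
Remaining = 854 × (1/2)^2.3333 = 854 × 0.19843 ≈ 169.46 mg.

170 mg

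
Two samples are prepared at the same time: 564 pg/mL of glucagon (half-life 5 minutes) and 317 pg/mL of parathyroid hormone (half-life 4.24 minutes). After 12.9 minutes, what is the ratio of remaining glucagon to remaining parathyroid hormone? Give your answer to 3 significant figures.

glucagon: 564 × (1/2)^(12.9/5) = 564 × (1/2)^2.58 ≈ 94.324 pg/mL.
parathyroid hormone: 317 × (1/2)^(12.9/4.24) = 317 × (1/2)^3.0425 ≈ 38.476 pg/mL.
Ratio ≈ 94.324 / 38.476 ≈ 2.4515.

2.45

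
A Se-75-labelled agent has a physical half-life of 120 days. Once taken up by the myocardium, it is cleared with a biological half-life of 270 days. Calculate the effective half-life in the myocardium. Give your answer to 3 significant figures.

1/t_eff = 1/t_phys + 1/t_biol = 1/120 + 1/270 = 0.012037 per day.
t_eff = 120 × 270 / (120 + 270) ≈ 83.077 days.

83.1 days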